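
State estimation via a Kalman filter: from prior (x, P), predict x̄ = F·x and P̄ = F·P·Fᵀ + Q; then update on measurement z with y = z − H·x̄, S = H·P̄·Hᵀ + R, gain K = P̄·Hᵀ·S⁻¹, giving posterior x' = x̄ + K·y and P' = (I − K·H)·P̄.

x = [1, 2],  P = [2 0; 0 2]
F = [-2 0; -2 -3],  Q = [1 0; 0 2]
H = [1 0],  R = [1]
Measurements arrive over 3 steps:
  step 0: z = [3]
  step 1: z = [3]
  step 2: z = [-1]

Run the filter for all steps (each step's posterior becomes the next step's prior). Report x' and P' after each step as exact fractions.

step 0: x̄ = F·x = [-2, -8]
step 0: P̄ = F·P·Fᵀ + Q = [9 8; 8 28]
step 0: y = z − H·x̄ = [5]
step 0: S = H·P̄·Hᵀ + R = [10]
step 0: K = P̄·Hᵀ·S⁻¹ = [9/10; 4/5]
step 0: x' = x̄ + K·y = [5/2, -4]
step 0: P' = (I − K·H)·P̄ = [9/10 4/5; 4/5 108/5]
step 1: x̄ = F·x = [-5, 7]
step 1: P̄ = F·P·Fᵀ + Q = [23/5 42/5; 42/5 1048/5]
step 1: y = z − H·x̄ = [8]
step 1: S = H·P̄·Hᵀ + R = [28/5]
step 1: K = P̄·Hᵀ·S⁻¹ = [23/28; 3/2]
step 1: x' = x̄ + K·y = [11/7, 19]
step 1: P' = (I − K·H)·P̄ = [23/28 3/2; 3/2 197]
step 2: x̄ = F·x = [-22/7, -421/7]
step 2: P̄ = F·P·Fᵀ + Q = [30/7 86/7; 86/7 12574/7]
step 2: y = z − H·x̄ = [15/7]
step 2: S = H·P̄·Hᵀ + R = [37/7]
step 2: K = P̄·Hᵀ·S⁻¹ = [30/37; 86/37]
step 2: x' = x̄ + K·y = [-52/37, -2041/37]
step 2: P' = (I − K·H)·P̄ = [30/37 86/37; 86/37 65406/37]

step 0: x' = [5/2, -4], P' = [9/10 4/5; 4/5 108/5]
step 1: x' = [11/7, 19], P' = [23/28 3/2; 3/2 197]
step 2: x' = [-52/37, -2041/37], P' = [30/37 86/37; 86/37 65406/37]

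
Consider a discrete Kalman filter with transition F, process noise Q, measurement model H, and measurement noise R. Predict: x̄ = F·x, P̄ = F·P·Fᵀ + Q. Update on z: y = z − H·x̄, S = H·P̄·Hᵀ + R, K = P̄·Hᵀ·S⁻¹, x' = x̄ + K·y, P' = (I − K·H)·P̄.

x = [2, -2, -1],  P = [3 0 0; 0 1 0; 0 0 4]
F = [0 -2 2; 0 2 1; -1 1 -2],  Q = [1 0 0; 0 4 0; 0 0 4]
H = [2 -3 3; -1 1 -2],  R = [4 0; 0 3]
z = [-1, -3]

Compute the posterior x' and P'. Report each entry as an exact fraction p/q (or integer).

x̄ = F·x = [2, -5, -2]
P̄ = F·P·Fᵀ + Q = [21 4 -18; 4 12 -6; -18 -6 24]
y = z − H·x̄ = [-14, 0]
S = H·P̄·Hᵀ + R = [256 -130; -130 76]
K = P̄·Hᵀ·S⁻¹ = [323/1278 436/639; -224/639 -215/639; -16/71 -61/71]
x' = x̄ + K·y = [-983/639, -59/639, 82/71]
P' = (I − K·H)·P̄ = [9011/639 1265/639 -503/71; 1265/639 1664/639 58/71; -503/71 58/71 372/71]

x' = [-983/639, -59/639, 82/71]
P' = [9011/639 1265/639 -503/71; 1265/639 1664/639 58/71; -503/71 58/71 372/71]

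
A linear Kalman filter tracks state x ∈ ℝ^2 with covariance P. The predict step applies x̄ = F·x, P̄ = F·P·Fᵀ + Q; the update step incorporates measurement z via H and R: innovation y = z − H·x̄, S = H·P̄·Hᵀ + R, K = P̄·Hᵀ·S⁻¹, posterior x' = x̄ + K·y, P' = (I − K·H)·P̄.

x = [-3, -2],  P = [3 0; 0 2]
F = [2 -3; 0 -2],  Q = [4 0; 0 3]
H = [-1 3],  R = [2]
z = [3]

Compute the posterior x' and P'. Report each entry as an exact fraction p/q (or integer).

x̄ = F·x = [0, 4]
P̄ = F·P·Fᵀ + Q = [34 12; 12 11]
y = z − H·x̄ = [-9]
S = H·P̄·Hᵀ + R = [63]
K = P̄·Hᵀ·S⁻¹ = [2/63; 1/3]
x' = x̄ + K·y = [-2/7, 1]
P' = (I − K·H)·P̄ = [2138/63 34/3; 34/3 4]

x' = [-2/7, 1]
P' = [2138/63 34/3; 34/3 4]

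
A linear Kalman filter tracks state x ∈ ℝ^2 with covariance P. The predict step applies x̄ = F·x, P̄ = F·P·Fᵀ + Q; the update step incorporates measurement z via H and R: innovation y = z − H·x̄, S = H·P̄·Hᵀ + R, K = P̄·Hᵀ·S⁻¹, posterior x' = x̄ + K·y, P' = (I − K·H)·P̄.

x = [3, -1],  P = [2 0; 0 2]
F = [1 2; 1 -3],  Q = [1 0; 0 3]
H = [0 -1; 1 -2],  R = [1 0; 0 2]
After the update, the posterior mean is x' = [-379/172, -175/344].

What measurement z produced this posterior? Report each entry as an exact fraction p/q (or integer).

z = [3, -3]

x̄ = F·x = [1, 6]
P̄ = F·P·Fᵀ + Q = [11 -10; -10 23]
S = H·P̄·Hᵀ + R = [24 56; 56 145]
K = P̄·Hᵀ·S⁻¹ = [-143/172 23/43; -199/344 -7/43]
x' − x̄ = [-551/172, -2239/344] = K·y
y = (KᵀK)⁻¹·Kᵀ·(x' − x̄) = [9, 8]
z = y + H·x̄ = [9, 8] + [-6, -11] = [3, -3]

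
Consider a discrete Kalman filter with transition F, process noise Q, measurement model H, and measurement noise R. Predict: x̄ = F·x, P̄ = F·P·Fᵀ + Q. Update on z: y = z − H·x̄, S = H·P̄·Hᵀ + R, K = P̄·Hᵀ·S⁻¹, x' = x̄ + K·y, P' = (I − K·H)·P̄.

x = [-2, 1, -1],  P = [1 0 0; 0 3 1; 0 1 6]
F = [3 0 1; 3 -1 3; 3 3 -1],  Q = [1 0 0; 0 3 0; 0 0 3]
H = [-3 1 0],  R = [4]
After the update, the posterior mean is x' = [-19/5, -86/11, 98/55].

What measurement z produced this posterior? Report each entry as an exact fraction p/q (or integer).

x̄ = F·x = [-7, -10, -2]
P̄ = F·P·Fᵀ + Q = [16 26 6; 26 63 -8; 6 -8 39]
S = H·P̄·Hᵀ + R = [55]
K = P̄·Hᵀ·S⁻¹ = [-2/5; -3/11; -26/55]
x' − x̄ = [16/5, 24/11, 208/55] = K·y
y = (KᵀK)⁻¹·Kᵀ·(x' − x̄) = [-8]
z = y + H·x̄ = [-8] + [11] = [3]

z = [3]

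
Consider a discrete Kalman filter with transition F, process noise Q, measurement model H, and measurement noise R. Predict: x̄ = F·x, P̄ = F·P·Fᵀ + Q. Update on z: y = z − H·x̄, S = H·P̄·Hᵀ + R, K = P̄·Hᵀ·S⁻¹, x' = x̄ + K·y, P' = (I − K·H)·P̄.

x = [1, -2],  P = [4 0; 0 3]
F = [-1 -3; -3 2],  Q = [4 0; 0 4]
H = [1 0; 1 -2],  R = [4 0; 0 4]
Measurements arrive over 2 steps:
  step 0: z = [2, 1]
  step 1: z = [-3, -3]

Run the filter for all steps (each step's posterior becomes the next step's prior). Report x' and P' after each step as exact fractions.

step 0: x̄ = F·x = [5, -7]
step 0: P̄ = F·P·Fᵀ + Q = [35 -6; -6 52]
step 0: y = z − H·x̄ = [-3, -18]
step 0: S = H·P̄·Hᵀ + R = [39 47; 47 271]
step 0: K = P̄·Hᵀ·S⁻¹ = [1819/2090 47/2090; 443/1045 -501/1045]
step 0: x' = x̄ + K·y = [377/190, 34/95]
step 0: P' = (I − K·H)·P̄ = [3638/1045 1772/1045; 1772/1045 1888/1045]
step 1: x̄ = F·x = [-581/190, -199/38]
step 1: P̄ = F·P·Fᵀ + Q = [3222/95 218/19; 218/19 422/19]
step 1: y = z − H·x̄ = [11/190, -1979/190]
step 1: S = H·P̄·Hᵀ + R = [3602/95 1042/95; 1042/95 7682/95]
step 1: K = P̄·Hᵀ·S⁻¹ = [31139/34980 521/34980; 5103/11660 -5443/11660]
step 1: x' = x̄ + K·y = [-36863/11660, -4073/11660]
step 1: P' = (I − K·H)·P̄ = [31139/8745 5103/2915; 5103/2915 5273/2915]

step 0: x' = [377/190, 34/95], P' = [3638/1045 1772/1045; 1772/1045 1888/1045]
step 1: x' = [-36863/11660, -4073/11660], P' = [31139/8745 5103/2915; 5103/2915 5273/2915]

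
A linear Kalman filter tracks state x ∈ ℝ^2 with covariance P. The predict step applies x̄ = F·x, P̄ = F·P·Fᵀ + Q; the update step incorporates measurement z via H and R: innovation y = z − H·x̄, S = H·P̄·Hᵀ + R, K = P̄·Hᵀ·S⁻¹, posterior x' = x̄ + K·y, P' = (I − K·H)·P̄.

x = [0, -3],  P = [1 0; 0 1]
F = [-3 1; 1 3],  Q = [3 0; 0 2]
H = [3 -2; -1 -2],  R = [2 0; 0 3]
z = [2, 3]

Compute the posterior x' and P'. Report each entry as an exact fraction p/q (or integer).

x' = [-4716/10607, -17967/10607]
P' = [3198/10607 2184/10607; 2184/10607 4596/10607]

x̄ = F·x = [-3, -9]
P̄ = F·P·Fᵀ + Q = [13 0; 0 12]
y = z − H·x̄ = [-7, -18]
S = H·P̄·Hᵀ + R = [167 9; 9 64]
K = P̄·Hᵀ·S⁻¹ = [2613/10607 -2522/10607; -1320/10607 -3792/10607]
x' = x̄ + K·y = [-4716/10607, -17967/10607]
P' = (I − K·H)·P̄ = [3198/10607 2184/10607; 2184/10607 4596/10607]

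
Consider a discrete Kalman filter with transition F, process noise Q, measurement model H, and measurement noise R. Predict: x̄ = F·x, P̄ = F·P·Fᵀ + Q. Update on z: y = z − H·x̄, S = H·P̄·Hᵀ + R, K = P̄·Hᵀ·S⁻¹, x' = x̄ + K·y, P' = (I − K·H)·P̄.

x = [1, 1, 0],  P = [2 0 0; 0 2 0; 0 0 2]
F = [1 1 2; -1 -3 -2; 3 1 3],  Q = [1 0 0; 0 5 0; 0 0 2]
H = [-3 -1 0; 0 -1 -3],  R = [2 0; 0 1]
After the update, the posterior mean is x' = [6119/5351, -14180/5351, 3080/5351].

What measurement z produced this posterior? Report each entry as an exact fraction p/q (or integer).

x̄ = F·x = [2, -4, 4]
P̄ = F·P·Fᵀ + Q = [13 -16 20; -16 33 -24; 20 -24 40]
S = H·P̄·Hᵀ + R = [56 93; 93 250]
K = P̄·Hᵀ·S⁻¹ = [-1658/5351 -325/5351; 123/5351 789/5351; -72/5351 -2028/5351]
x' − x̄ = [-4583/5351, 7224/5351, -18324/5351] = K·y
y = (KᵀK)⁻¹·Kᵀ·(x' − x̄) = [1, 9]
z = y + H·x̄ = [1, 9] + [-2, -8] = [-1, 1]

z = [-1, 1]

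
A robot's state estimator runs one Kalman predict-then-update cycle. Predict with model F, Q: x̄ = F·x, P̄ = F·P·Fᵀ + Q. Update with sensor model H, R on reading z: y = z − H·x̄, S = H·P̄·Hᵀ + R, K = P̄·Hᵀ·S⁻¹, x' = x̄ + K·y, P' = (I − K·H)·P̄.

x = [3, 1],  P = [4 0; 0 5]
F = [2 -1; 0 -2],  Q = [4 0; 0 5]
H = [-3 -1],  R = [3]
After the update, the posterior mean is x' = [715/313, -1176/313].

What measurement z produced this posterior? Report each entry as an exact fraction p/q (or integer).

x̄ = F·x = [5, -2]
P̄ = F·P·Fᵀ + Q = [25 10; 10 25]
S = H·P̄·Hᵀ + R = [313]
K = P̄·Hᵀ·S⁻¹ = [-85/313; -55/313]
x' − x̄ = [-850/313, -550/313] = K·y
y = (KᵀK)⁻¹·Kᵀ·(x' − x̄) = [10]
z = y + H·x̄ = [10] + [-13] = [-3]

z = [-3]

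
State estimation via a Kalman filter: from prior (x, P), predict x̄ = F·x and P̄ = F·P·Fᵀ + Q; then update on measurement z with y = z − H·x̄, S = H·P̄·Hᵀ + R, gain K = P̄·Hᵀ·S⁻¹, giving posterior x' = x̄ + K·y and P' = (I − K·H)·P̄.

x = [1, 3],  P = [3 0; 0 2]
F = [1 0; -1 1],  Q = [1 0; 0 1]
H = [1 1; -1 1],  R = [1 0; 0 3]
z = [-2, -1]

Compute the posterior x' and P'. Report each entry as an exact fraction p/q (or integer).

x̄ = F·x = [1, 2]
P̄ = F·P·Fᵀ + Q = [4 -3; -3 6]
y = z − H·x̄ = [-5, -2]
S = H·P̄·Hᵀ + R = [5 2; 2 19]
K = P̄·Hᵀ·S⁻¹ = [33/91 -37/91; 3/7 3/7]
x' = x̄ + K·y = [0, -1]
P' = (I − K·H)·P̄ = [72/91 -3/7; -3/7 6/7]

x' = [0, -1]
P' = [72/91 -3/7; -3/7 6/7]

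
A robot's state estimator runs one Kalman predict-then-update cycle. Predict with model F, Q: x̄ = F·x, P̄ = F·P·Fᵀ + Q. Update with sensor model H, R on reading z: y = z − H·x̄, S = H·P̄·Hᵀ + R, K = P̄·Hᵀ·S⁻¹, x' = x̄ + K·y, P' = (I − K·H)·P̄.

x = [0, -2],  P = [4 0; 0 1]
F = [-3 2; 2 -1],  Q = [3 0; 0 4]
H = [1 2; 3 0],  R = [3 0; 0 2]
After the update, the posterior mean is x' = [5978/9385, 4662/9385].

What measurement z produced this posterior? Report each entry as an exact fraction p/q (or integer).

x̄ = F·x = [-4, 2]
P̄ = F·P·Fᵀ + Q = [43 -26; -26 21]
S = H·P̄·Hᵀ + R = [26 -27; -27 389]
K = P̄·Hᵀ·S⁻¹ = [-18/9385 3111/9385; 4118/9385 -1596/9385]
x' − x̄ = [43518/9385, -14108/9385] = K·y
y = (KᵀK)⁻¹·Kᵀ·(x' − x̄) = [2, 14]
z = y + H·x̄ = [2, 14] + [0, -12] = [2, 2]

z = [2, 2]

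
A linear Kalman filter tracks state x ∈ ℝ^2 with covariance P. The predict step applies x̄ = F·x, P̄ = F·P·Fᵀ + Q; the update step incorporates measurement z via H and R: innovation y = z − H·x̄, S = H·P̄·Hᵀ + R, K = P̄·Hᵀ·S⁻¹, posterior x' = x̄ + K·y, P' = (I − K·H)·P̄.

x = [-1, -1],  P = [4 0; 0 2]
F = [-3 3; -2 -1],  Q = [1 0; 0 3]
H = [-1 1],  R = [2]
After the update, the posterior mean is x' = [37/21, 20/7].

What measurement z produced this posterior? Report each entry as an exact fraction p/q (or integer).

x̄ = F·x = [0, 3]
P̄ = F·P·Fᵀ + Q = [55 18; 18 21]
S = H·P̄·Hᵀ + R = [42]
K = P̄·Hᵀ·S⁻¹ = [-37/42; 1/14]
x' − x̄ = [37/21, -1/7] = K·y
y = (KᵀK)⁻¹·Kᵀ·(x' − x̄) = [-2]
z = y + H·x̄ = [-2] + [3] = [1]

z = [1]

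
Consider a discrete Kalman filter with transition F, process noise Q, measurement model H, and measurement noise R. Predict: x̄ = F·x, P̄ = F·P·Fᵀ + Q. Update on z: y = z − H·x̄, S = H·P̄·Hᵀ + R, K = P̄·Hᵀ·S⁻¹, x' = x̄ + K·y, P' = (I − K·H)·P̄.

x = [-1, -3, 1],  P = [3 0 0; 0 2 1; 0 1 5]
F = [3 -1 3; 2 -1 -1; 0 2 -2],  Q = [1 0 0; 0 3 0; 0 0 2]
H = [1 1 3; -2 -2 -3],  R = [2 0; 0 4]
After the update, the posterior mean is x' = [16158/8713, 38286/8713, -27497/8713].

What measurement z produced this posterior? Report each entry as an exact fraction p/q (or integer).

z = [-3, -3]

x̄ = F·x = [3, 0, -8]
P̄ = F·P·Fᵀ + Q = [69 3 -26; 3 24 6; -26 6 22]
S = H·P̄·Hᵀ + R = [179 -216; -216 358]
K = P̄·Hᵀ·S⁻¹ = [-8202/8713 -6555/8713; 279/8713 -1584/8713; 5426/8713 2641/8713]
x' − x̄ = [-9981/8713, 38286/8713, 42207/8713] = K·y
y = (KᵀK)⁻¹·Kᵀ·(x' − x̄) = [18, -21]
z = y + H·x̄ = [18, -21] + [-21, 18] = [-3, -3]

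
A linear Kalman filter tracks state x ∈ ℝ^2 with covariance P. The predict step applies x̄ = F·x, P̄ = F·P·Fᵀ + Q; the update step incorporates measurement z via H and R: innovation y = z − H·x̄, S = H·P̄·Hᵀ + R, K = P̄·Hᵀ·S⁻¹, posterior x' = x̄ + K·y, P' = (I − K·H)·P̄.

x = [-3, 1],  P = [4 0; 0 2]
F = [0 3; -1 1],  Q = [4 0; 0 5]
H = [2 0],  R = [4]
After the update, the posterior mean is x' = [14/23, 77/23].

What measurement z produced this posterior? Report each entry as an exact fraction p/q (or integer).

z = [1]

x̄ = F·x = [3, 4]
P̄ = F·P·Fᵀ + Q = [22 6; 6 11]
S = H·P̄·Hᵀ + R = [92]
K = P̄·Hᵀ·S⁻¹ = [11/23; 3/23]
x' − x̄ = [-55/23, -15/23] = K·y
y = (KᵀK)⁻¹·Kᵀ·(x' − x̄) = [-5]
z = y + H·x̄ = [-5] + [6] = [1]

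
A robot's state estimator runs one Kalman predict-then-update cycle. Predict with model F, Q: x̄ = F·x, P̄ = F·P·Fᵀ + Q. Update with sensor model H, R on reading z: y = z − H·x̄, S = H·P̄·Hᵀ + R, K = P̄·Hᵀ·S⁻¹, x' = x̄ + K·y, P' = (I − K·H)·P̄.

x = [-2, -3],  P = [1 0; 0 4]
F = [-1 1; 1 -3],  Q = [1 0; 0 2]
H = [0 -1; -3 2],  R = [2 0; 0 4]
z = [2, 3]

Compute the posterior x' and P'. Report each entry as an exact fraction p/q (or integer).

x' = [-561/1481, 422/1481]
P' = [828/1481 676/1481; 676/1481 1482/1481]

x̄ = F·x = [-1, 7]
P̄ = F·P·Fᵀ + Q = [6 -13; -13 39]
y = z − H·x̄ = [9, -14]
S = H·P̄·Hᵀ + R = [41 -117; -117 370]
K = P̄·Hᵀ·S⁻¹ = [-338/1481 -283/1481; -741/1481 234/1481]
x' = x̄ + K·y = [-561/1481, 422/1481]
P' = (I − K·H)·P̄ = [828/1481 676/1481; 676/1481 1482/1481]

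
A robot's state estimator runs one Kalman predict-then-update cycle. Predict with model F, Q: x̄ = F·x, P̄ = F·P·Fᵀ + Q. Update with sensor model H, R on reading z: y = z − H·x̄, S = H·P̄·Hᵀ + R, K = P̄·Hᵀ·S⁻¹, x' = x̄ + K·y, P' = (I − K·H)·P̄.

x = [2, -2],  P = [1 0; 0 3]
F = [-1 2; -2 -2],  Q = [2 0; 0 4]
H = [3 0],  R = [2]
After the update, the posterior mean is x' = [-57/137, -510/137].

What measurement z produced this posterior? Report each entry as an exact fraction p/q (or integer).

z = [-1]

x̄ = F·x = [-6, 0]
P̄ = F·P·Fᵀ + Q = [15 -10; -10 20]
S = H·P̄·Hᵀ + R = [137]
K = P̄·Hᵀ·S⁻¹ = [45/137; -30/137]
x' − x̄ = [765/137, -510/137] = K·y
y = (KᵀK)⁻¹·Kᵀ·(x' − x̄) = [17]
z = y + H·x̄ = [17] + [-18] = [-1]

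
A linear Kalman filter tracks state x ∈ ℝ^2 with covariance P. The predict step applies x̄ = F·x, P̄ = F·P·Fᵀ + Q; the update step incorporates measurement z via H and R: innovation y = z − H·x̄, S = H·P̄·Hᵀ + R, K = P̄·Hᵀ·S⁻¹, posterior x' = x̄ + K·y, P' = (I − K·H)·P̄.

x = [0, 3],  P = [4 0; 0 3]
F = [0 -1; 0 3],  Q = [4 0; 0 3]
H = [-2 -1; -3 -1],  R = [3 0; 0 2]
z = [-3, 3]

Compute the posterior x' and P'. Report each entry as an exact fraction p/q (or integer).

x' = [-1383/296, 3411/296]
P' = [687/296 -1731/296; -1731/296 4695/296]

x̄ = F·x = [-3, 9]
P̄ = F·P·Fᵀ + Q = [7 -9; -9 30]
y = z − H·x̄ = [0, 3]
S = H·P̄·Hᵀ + R = [25 27; 27 41]
K = P̄·Hᵀ·S⁻¹ = [119/296 -165/296; -411/296 249/296]
x' = x̄ + K·y = [-1383/296, 3411/296]
P' = (I − K·H)·P̄ = [687/296 -1731/296; -1731/296 4695/296]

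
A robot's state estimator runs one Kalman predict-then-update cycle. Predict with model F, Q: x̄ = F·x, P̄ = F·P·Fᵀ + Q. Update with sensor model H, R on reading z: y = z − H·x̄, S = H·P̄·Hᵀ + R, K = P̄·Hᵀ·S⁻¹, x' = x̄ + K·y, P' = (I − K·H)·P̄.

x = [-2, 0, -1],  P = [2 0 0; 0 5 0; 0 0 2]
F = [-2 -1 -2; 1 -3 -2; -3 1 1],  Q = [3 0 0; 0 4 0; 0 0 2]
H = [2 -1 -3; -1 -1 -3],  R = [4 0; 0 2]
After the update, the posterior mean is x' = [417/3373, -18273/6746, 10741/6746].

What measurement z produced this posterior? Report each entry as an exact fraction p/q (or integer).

z = [-2, -2]

x̄ = F·x = [6, 0, 5]
P̄ = F·P·Fᵀ + Q = [24 19 3; 19 59 -25; 3 -25 27]
S = H·P̄·Hᵀ + R = [140 76; 76 234]
K = P̄·Hᵀ·S⁻¹ = [1079/3373 -1100/3373; 1608/3373 -1131/6746; -902/3373 -1115/6746]
x' − x̄ = [-19821/3373, -18273/6746, -22989/6746] = K·y
y = (KᵀK)⁻¹·Kᵀ·(x' − x̄) = [1, 19]
z = y + H·x̄ = [1, 19] + [-3, -21] = [-2, -2]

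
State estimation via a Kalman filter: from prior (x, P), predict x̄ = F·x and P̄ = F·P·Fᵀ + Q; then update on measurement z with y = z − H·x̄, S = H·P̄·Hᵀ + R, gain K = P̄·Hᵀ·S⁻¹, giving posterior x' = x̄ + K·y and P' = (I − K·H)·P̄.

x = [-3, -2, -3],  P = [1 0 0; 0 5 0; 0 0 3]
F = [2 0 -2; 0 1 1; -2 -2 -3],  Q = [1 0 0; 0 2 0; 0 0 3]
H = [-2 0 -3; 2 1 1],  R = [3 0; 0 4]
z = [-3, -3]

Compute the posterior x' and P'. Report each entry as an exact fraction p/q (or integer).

x' = [-79290/19721, 14789/19721, 74960/19721]
P' = [48309/19721 -24018/19721 -33792/19721; -24018/19721 49709/19721 12775/19721; -33792/19721 12775/19721 30029/19721]

x̄ = F·x = [0, -5, 19]
P̄ = F·P·Fᵀ + Q = [17 -6 14; -6 10 -19; 14 -19 54]
y = z − H·x̄ = [54, -17]
S = H·P̄·Hᵀ + R = [725 -273; -273 130]
K = P̄·Hᵀ·S⁻¹ = [122/1517 9702/19721; 249/1517 3612/19721; -577/1517 -6195/19721]
x' = x̄ + K·y = [-79290/19721, 14789/19721, 74960/19721]
P' = (I − K·H)·P̄ = [48309/19721 -24018/19721 -33792/19721; -24018/19721 49709/19721 12775/19721; -33792/19721 12775/19721 30029/19721]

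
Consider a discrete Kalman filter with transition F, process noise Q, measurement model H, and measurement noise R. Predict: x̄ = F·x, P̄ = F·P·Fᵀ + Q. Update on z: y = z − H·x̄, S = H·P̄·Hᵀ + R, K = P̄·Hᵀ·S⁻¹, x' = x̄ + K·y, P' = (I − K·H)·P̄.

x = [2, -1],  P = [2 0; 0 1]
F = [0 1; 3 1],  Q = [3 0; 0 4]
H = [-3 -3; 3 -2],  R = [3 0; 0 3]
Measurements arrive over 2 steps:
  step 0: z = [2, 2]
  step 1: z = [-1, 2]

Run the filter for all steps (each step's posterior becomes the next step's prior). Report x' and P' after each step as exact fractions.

step 0: x' = [94/1441, -5213/7205], P' = [239/1441 -54/1441; -54/1441 1707/7205]
step 1: x' = [2496143/5291362, -523073/2645681], P' = [1737489/10582724 -191061/5291362; -191061/5291362 606966/2645681]

step 0: x̄ = F·x = [-1, 5]
step 0: P̄ = F·P·Fᵀ + Q = [4 1; 1 23]
step 0: y = z − H·x̄ = [14, 15]
step 0: S = H·P̄·Hᵀ + R = [264 99; 99 119]
step 0: K = P̄·Hᵀ·S⁻¹ = [-185/1441 25/131; -1437/7205 -128/655]
step 0: x' = x̄ + K·y = [94/1441, -5213/7205]
step 0: P' = (I − K·H)·P̄ = [239/1441 -54/1441; -54/1441 1707/7205]
step 1: x̄ = F·x = [-5213/7205, -3803/7205]
step 1: P̄ = F·P·Fᵀ + Q = [23322/7205 897/7205; 897/7205 39662/7205]
step 1: y = z − H·x̄ = [-34253/7205, 22443/7205]
step 1: S = H·P̄·Hᵀ + R = [604617/7205 25383/7205; 25383/7205 379397/7205]
step 1: K = P̄·Hᵀ·S⁻¹ = [-1355367/10582724 1992237/10582724; -1022871/5291362 -1000349/5291362]
step 1: x' = x̄ + K·y = [2496143/5291362, -523073/2645681]
step 1: P' = (I − K·H)·P̄ = [1737489/10582724 -191061/5291362; -191061/5291362 606966/2645681]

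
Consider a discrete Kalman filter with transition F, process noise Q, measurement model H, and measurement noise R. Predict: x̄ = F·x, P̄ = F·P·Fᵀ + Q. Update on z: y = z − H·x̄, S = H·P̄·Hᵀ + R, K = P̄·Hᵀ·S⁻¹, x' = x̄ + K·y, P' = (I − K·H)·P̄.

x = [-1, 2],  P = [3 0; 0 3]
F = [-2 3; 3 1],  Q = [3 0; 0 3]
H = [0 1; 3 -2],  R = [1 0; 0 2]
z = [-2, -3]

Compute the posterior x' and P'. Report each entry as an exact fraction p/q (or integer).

x' = [-26075/12431, -695/401]
P' = [7914/12431 252/401; 252/401 381/401]

x̄ = F·x = [8, -1]
P̄ = F·P·Fᵀ + Q = [42 -9; -9 33]
y = z − H·x̄ = [-1, -29]
S = H·P̄·Hᵀ + R = [34 -93; -93 620]
K = P̄·Hᵀ·S⁻¹ = [252/401 4059/12431; 381/401 -3/401]
x' = x̄ + K·y = [-26075/12431, -695/401]
P' = (I − K·H)·P̄ = [7914/12431 252/401; 252/401 381/401]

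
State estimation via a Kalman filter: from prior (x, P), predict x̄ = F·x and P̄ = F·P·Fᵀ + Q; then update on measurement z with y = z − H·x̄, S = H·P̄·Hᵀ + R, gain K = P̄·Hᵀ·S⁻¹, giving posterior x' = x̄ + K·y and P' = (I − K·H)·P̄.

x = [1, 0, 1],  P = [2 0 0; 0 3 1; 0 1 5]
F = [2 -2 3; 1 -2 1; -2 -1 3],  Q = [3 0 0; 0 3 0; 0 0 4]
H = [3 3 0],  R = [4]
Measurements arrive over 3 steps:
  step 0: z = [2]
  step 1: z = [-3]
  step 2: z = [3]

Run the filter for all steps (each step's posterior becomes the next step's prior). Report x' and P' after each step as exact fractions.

step 0: x̄ = F·x = [5, 2, 1]
step 0: P̄ = F·P·Fᵀ + Q = [56 23 34; 23 18 10; 34 10 54]
step 0: y = z − H·x̄ = [-19]
step 0: S = H·P̄·Hᵀ + R = [1084]
step 0: K = P̄·Hᵀ·S⁻¹ = [237/1084; 123/1084; 33/271]
step 0: x' = x̄ + K·y = [917/1084, -169/1084, -356/271]
step 0: P' = (I − K·H)·P̄ = [4535/1084 -4219/1084 1393/271; -4219/1084 4383/1084 -1349/271; 1393/271 -1349/271 10278/271]
step 1: x̄ = F·x = [-525/271, -169/1084, -5937/1084]
step 1: P̄ = F·P·Fᵀ + Q = [143575/271 61570/271 100190/271; 61570/271 116035/1084 153719/1084; 100190/271 153719/1084 345503/1084]
step 1: y = z − H·x̄ = [3555/1084]
step 1: S = H·P̄·Hᵀ + R = [10650391/1084]
step 1: K = P̄·Hᵀ·S⁻¹ = [2461740/10650391; 1086945/10650391; 1663437/10650391]
step 1: x' = x̄ + K·y = [-12559350/10650391, 1904219/10650391, -52876248/10650391]
step 1: P' = (I − K·H)·P̄ = [51988675/10650391 -48706355/10650391 159872045/10650391; -48706355/10650391 50155615/10650391 -157654129/10650391; 159872045/10650391 -157654129/10650391 841992056/10650391]
step 2: x̄ = F·x = [-187555882/10650391, -69244036/10650391, -135414263/10650391]
step 2: P̄ = F·P·Fᵀ + Q = [12218421765/10650391 5183407365/10650391 8791759485/10650391; 5183407365/10650391 2271740390/10650391 3639641931/10650391; 8791759485/10650391 3639641931/10650391 6711275197/10650391]
step 2: y = z − H·x̄ = [802350927/10650391]
step 2: S = H·P̄·Hᵀ + R = [223755393529/10650391]
step 2: K = P̄·Hᵀ·S⁻¹ = [52205487390/223755393529; 22365443265/223755393529; 37294204248/223755393529]
step 2: x' = x̄ + K·y = [-7466297128/223755393529, 230151889421/223755393529, -35363242241/223755393529]
step 2: P' = (I − K·H)·P̄ = [800426641935/223755393529 -730819325415/223755393529 1900539969795/223755393529; -730819325415/223755393529 760639916435/223755393529 -1850814364131/223755393529; 1900539969795/223755393529 -1850814364131/223755393529 10405848226099/223755393529]

step 0: x' = [917/1084, -169/1084, -356/271], P' = [4535/1084 -4219/1084 1393/271; -4219/1084 4383/1084 -1349/271; 1393/271 -1349/271 10278/271]
step 1: x' = [-12559350/10650391, 1904219/10650391, -52876248/10650391], P' = [51988675/10650391 -48706355/10650391 159872045/10650391; -48706355/10650391 50155615/10650391 -157654129/10650391; 159872045/10650391 -157654129/10650391 841992056/10650391]
step 2: x' = [-7466297128/223755393529, 230151889421/223755393529, -35363242241/223755393529], P' = [800426641935/223755393529 -730819325415/223755393529 1900539969795/223755393529; -730819325415/223755393529 760639916435/223755393529 -1850814364131/223755393529; 1900539969795/223755393529 -1850814364131/223755393529 10405848226099/223755393529]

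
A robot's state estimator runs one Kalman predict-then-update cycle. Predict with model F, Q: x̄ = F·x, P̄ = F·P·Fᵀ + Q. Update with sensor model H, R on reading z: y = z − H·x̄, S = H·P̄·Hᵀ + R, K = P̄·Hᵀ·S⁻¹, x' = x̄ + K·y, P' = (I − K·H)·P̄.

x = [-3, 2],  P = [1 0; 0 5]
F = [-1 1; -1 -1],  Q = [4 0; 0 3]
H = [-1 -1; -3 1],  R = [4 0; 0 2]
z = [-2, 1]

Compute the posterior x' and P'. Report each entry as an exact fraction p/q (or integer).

x' = [409/853, 1907/853]
P' = [262/853 354/853; 354/853 1442/853]

x̄ = F·x = [5, 1]
P̄ = F·P·Fᵀ + Q = [10 -4; -4 9]
y = z − H·x̄ = [4, 15]
S = H·P̄·Hᵀ + R = [15 13; 13 125]
K = P̄·Hᵀ·S⁻¹ = [-154/853 -216/853; -449/853 190/853]
x' = x̄ + K·y = [409/853, 1907/853]
P' = (I − K·H)·P̄ = [262/853 354/853; 354/853 1442/853]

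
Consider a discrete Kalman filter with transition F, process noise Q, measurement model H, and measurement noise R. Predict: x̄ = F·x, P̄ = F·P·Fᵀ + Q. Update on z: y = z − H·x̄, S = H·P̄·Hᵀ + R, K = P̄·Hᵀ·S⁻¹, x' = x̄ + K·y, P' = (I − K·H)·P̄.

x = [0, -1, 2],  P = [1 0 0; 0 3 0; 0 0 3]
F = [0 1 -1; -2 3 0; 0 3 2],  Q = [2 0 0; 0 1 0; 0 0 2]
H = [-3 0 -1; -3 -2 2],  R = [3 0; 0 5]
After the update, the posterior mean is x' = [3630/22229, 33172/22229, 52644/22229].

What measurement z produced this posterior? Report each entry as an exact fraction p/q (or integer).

x̄ = F·x = [-3, -3, 1]
P̄ = F·P·Fᵀ + Q = [8 9 3; 9 32 27; 3 27 41]
S = H·P̄·Hᵀ + R = [134 89; 89 225]
K = P̄·Hᵀ·S⁻¹ = [-2871/22229 -2421/22229; -8857/22229 -152/22229; -12941/22229 6996/22229]
x' − x̄ = [70317/22229, 99859/22229, 30415/22229] = K·y
y = (KᵀK)⁻¹·Kᵀ·(x' − x̄) = [-11, -16]
z = y + H·x̄ = [-11, -16] + [8, 17] = [-3, 1]

z = [-3, 1]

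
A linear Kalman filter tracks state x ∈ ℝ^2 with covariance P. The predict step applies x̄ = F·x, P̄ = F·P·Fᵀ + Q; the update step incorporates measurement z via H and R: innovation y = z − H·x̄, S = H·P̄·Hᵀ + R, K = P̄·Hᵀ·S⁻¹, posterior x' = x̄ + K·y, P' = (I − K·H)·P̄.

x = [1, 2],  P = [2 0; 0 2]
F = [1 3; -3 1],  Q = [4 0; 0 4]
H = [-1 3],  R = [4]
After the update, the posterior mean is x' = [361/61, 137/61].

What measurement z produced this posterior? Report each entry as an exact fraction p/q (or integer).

z = [1]

x̄ = F·x = [7, -1]
P̄ = F·P·Fᵀ + Q = [24 0; 0 24]
S = H·P̄·Hᵀ + R = [244]
K = P̄·Hᵀ·S⁻¹ = [-6/61; 18/61]
x' − x̄ = [-66/61, 198/61] = K·y
y = (KᵀK)⁻¹·Kᵀ·(x' − x̄) = [11]
z = y + H·x̄ = [11] + [-10] = [1]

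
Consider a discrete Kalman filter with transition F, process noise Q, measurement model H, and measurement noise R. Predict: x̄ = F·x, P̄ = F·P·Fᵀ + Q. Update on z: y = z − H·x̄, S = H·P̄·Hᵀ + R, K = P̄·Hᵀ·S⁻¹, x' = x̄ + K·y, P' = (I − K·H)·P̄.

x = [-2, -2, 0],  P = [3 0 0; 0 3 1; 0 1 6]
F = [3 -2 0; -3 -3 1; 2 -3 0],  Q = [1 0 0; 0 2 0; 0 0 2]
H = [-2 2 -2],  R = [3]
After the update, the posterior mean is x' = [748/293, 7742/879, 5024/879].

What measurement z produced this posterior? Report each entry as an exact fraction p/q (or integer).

x̄ = F·x = [-2, 12, 2]
P̄ = F·P·Fᵀ + Q = [40 -11 36; -11 56 6; 36 6 41]
S = H·P̄·Hᵀ + R = [879]
K = P̄·Hᵀ·S⁻¹ = [-58/293; 122/879; -142/879]
x' − x̄ = [1334/293, -2806/879, 3266/879] = K·y
y = (KᵀK)⁻¹·Kᵀ·(x' − x̄) = [-23]
z = y + H·x̄ = [-23] + [24] = [1]

z = [1]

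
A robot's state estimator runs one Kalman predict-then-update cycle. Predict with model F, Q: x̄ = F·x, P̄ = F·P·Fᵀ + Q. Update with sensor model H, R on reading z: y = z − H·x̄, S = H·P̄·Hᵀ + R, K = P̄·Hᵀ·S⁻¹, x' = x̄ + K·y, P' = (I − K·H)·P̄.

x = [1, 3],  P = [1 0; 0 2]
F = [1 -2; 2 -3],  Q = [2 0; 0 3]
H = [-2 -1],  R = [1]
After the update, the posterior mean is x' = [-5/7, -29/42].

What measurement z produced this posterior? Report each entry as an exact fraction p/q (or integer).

z = [2]

x̄ = F·x = [-5, -7]
P̄ = F·P·Fᵀ + Q = [11 14; 14 25]
S = H·P̄·Hᵀ + R = [126]
K = P̄·Hᵀ·S⁻¹ = [-2/7; -53/126]
x' − x̄ = [30/7, 265/42] = K·y
y = (KᵀK)⁻¹·Kᵀ·(x' − x̄) = [-15]
z = y + H·x̄ = [-15] + [17] = [2]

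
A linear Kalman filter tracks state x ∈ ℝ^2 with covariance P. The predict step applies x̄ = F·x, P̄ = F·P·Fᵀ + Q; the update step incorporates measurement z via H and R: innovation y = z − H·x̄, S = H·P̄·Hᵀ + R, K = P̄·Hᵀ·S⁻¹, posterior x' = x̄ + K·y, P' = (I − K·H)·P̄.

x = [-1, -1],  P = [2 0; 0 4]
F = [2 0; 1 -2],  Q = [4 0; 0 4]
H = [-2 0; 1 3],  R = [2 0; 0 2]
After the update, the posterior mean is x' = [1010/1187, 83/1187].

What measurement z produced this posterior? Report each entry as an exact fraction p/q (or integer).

x̄ = F·x = [-2, 1]
P̄ = F·P·Fᵀ + Q = [12 4; 4 22]
S = H·P̄·Hᵀ + R = [50 -48; -48 236]
K = P̄·Hᵀ·S⁻¹ = [-564/1187 6/1187; 184/1187 779/2374]
x' − x̄ = [3384/1187, -1104/1187] = K·y
y = (KᵀK)⁻¹·Kᵀ·(x' − x̄) = [-6, 0]
z = y + H·x̄ = [-6, 0] + [4, 1] = [-2, 1]

z = [-2, 1]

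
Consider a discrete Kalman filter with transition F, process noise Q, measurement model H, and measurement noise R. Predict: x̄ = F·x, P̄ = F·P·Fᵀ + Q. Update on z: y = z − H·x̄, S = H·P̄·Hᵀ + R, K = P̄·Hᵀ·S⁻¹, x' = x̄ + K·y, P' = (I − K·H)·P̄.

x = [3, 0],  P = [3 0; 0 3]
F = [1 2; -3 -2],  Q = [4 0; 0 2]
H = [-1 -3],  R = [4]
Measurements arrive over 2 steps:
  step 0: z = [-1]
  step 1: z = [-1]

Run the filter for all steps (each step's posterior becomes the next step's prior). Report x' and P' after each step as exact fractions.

step 0: x' = [-151/133, 78/133], P' = [1559/133 -549/133; -549/133 251/133]
step 1: x' = [9869/36057, 9238/36057], P' = [210607/36057 -72181/36057; -72181/36057 40627/36057]

step 0: x̄ = F·x = [3, -9]
step 0: P̄ = F·P·Fᵀ + Q = [19 -21; -21 41]
step 0: y = z − H·x̄ = [-25]
step 0: S = H·P̄·Hᵀ + R = [266]
step 0: K = P̄·Hᵀ·S⁻¹ = [22/133; -51/133]
step 0: x' = x̄ + K·y = [-151/133, 78/133]
step 0: P' = (I − K·H)·P̄ = [1559/133 -549/133; -549/133 251/133]
step 1: x̄ = F·x = [5/133, 297/133]
step 1: P̄ = F·P·Fᵀ + Q = [899/133 -1289/133; -1289/133 8713/133]
step 1: y = z − H·x̄ = [109/19]
step 1: S = H·P̄·Hᵀ + R = [10302/19]
step 1: K = P̄·Hᵀ·S⁻¹ = [212/5151; -1775/5151]
step 1: x' = x̄ + K·y = [9869/36057, 9238/36057]
step 1: P' = (I − K·H)·P̄ = [210607/36057 -72181/36057; -72181/36057 40627/36057]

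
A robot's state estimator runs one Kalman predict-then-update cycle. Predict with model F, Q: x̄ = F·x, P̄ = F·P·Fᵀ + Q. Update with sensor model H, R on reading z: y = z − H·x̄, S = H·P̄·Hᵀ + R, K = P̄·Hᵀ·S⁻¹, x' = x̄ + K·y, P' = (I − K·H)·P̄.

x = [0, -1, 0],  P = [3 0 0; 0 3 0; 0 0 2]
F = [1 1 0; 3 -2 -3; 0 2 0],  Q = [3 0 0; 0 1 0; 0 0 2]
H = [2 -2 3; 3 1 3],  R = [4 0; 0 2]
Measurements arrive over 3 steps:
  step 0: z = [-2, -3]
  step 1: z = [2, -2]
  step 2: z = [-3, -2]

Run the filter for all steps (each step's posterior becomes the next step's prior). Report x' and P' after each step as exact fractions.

step 0: x' = [-27463/78853, -15658/78853, -46364/78853], P' = [141867/78853 -40353/78853 -120756/78853; -40353/78853 63133/78853 34068/78853; -120756/78853 34068/78853 114212/78853]
step 1: x' = [-1202692327/2478861473, -2858072995/2478861473, 495416546/2478861473], P' = [3525363700/2478861473 -988113646/2478861473 -2956850356/2478861473; -988113646/2478861473 1905425058/2478861473 818925508/2478861473; -2956850356/2478861473 818925508/2478861473 2832929972/2478861473]
step 2: x' = [-165415714801/1289233089588, 469749481133/1289233089588, -76096383983/107436090799], P' = [87931283254229/61883188300224 -24559125597829/61883188300224 -1536358819925/1289233089588; -24559125597829/61883188300224 47411422539701/61883188300224 423816777157/1289233089588; -1536358819925/1289233089588 423816777157/1289233089588 122669672544/107436090799]

step 0: x̄ = F·x = [-1, 2, -2]
step 0: P̄ = F·P·Fᵀ + Q = [9 3 6; 3 58 -12; 6 -12 14]
step 0: y = z − H·x̄ = [10, 4]
step 0: S = H·P̄·Hᵀ + R = [590 178; 178 321]
step 0: K = P̄·Hᵀ·S⁻¹ = [543/78853 11490/78853; -26192/78853 22139/78853; 8247/78853 7218/78853]
step 0: x' = x̄ + K·y = [-27463/78853, -15658/78853, -46364/78853]
step 0: P' = (I − K·H)·P̄ = [141867/78853 -40353/78853 -120756/78853; -40353/78853 63133/78853 34068/78853; -120756/78853 34068/78853 114212/78853]
step 1: x̄ = F·x = [-43121/78853, 88019/78853, -31316/78853]
step 1: P̄ = F·P·Fᵀ + Q = [360853/78853 519046/78853 45560/78853; 519046/78853 5702756/78853 -699058/78853; 45560/78853 -699058/78853 410238/78853]
step 1: y = z − H·x̄ = [513934/78853, -22414/78853]
step 1: S = H·P̄·Hᵀ + R = [33045038/78853 -4843862/78853; -4843862/78853 12540289/78853]
step 1: K = P̄·Hᵀ·S⁻¹ = [39100906/2478861473 358713193/2478861473; -832575221/2478861473 698930322/2478861473; 236809547/2478861473 223582178/2478861473]
step 1: x' = x̄ + K·y = [-1202692327/2478861473, -2858072995/2478861473, 495416546/2478861473]
step 1: P' = (I − K·H)·P̄ = [3525363700/2478861473 -988113646/2478861473 -2956850356/2478861473; -988113646/2478861473 1905425058/2478861473 818925508/2478861473; -2956850356/2478861473 818925508/2478861473 2832929972/2478861473]
step 2: x̄ = F·x = [-4060765322/2478861473, 621819371/2478861473, -5716145990/2478861473]
step 2: P̄ = F·P·Fᵀ + Q = [10891145885/2478861473 12190901882/2478861473 1834622824/2478861473; 12190901882/2478861473 142232981009/2478861473 -18463935156/2478861473; 1834622824/2478861473 -18463935156/2478861473 12579423178/2478861473]
step 2: y = z − H·x̄ = [19077022937/2478861473, 23751191619/2478861473]
step 2: S = H·P̄·Hᵀ + R = [881682242774/2478861473 -71756737806/2478861473; -71756737806/2478861473 353810836710/2478861473]
step 2: K = P̄·Hᵀ·S⁻¹ = [312095636243/20627729433408 8999527047829/61883188300224; -6909290030371/20627729433408 17381830828411/61883188300224; 41313084785/429744363196 115424264483/1289233089588]
step 2: x' = x̄ + K·y = [-165415714801/1289233089588, 469749481133/1289233089588, -76096383983/107436090799]
step 2: P' = (I − K·H)·P̄ = [87931283254229/61883188300224 -24559125597829/61883188300224 -1536358819925/1289233089588; -24559125597829/61883188300224 47411422539701/61883188300224 423816777157/1289233089588; -1536358819925/1289233089588 423816777157/1289233089588 122669672544/107436090799]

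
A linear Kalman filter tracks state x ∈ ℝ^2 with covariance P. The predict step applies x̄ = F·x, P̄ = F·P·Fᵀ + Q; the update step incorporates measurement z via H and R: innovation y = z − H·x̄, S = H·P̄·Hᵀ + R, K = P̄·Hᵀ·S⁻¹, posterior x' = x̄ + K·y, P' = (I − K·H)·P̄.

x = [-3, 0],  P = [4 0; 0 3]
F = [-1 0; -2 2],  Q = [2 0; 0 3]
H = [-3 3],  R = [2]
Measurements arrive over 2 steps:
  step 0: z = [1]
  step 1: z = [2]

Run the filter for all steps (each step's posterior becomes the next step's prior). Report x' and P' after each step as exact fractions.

step 0: x' = [525/191, 594/191], P' = [1110/191 1114/191; 1114/191 1160/191]
step 1: x' = [-18825/20623, -4005/20623], P' = [55076/20623 52076/20623; 52076/20623 53574/20623]

step 0: x̄ = F·x = [3, 6]
step 0: P̄ = F·P·Fᵀ + Q = [6 8; 8 31]
step 0: y = z − H·x̄ = [-8]
step 0: S = H·P̄·Hᵀ + R = [191]
step 0: K = P̄·Hᵀ·S⁻¹ = [6/191; 69/191]
step 0: x' = x̄ + K·y = [525/191, 594/191]
step 0: P' = (I − K·H)·P̄ = [1110/191 1114/191; 1114/191 1160/191]
step 1: x̄ = F·x = [-525/191, 138/191]
step 1: P̄ = F·P·Fᵀ + Q = [1492/191 -8/191; -8/191 741/191]
step 1: y = z − H·x̄ = [-1607/191]
step 1: S = H·P̄·Hᵀ + R = [20623/191]
step 1: K = P̄·Hᵀ·S⁻¹ = [-4500/20623; 2247/20623]
step 1: x' = x̄ + K·y = [-18825/20623, -4005/20623]
step 1: P' = (I − K·H)·P̄ = [55076/20623 52076/20623; 52076/20623 53574/20623]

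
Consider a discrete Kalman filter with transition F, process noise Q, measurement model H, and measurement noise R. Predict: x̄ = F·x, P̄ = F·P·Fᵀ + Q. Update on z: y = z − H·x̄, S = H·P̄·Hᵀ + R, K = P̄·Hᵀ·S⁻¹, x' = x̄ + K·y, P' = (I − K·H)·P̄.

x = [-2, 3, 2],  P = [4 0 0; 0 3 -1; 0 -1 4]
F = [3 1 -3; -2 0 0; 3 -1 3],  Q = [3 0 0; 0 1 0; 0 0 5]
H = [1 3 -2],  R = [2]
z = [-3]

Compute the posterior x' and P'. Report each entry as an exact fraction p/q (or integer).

x' = [-7227/763, 2152/763, 747/763]
P' = [63192/763 -20562/763 723/763; -20562/763 7346/763 663/763; 723/763 663/763 1609/763]

x̄ = F·x = [-9, 4, -3]
P̄ = F·P·Fᵀ + Q = [84 -24 -9; -24 17 -24; -9 -24 86]
y = z − H·x̄ = [-12]
S = H·P̄·Hᵀ + R = [763]
K = P̄·Hᵀ·S⁻¹ = [30/763; 75/763; -253/763]
x' = x̄ + K·y = [-7227/763, 2152/763, 747/763]
P' = (I − K·H)·P̄ = [63192/763 -20562/763 723/763; -20562/763 7346/763 663/763; 723/763 663/763 1609/763]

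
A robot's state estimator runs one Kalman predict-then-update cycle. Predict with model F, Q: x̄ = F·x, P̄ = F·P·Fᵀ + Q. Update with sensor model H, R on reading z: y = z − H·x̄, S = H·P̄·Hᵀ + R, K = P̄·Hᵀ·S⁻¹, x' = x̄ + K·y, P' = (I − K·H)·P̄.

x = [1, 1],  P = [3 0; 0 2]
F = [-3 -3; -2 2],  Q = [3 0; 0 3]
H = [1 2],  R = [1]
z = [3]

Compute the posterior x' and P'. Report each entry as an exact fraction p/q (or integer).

x' = [-30/11, 156/55]
P' = [288/11 -142/11; -142/11 1091/165]

x̄ = F·x = [-6, 0]
P̄ = F·P·Fᵀ + Q = [48 6; 6 23]
y = z − H·x̄ = [9]
S = H·P̄·Hᵀ + R = [165]
K = P̄·Hᵀ·S⁻¹ = [4/11; 52/165]
x' = x̄ + K·y = [-30/11, 156/55]
P' = (I − K·H)·P̄ = [288/11 -142/11; -142/11 1091/165]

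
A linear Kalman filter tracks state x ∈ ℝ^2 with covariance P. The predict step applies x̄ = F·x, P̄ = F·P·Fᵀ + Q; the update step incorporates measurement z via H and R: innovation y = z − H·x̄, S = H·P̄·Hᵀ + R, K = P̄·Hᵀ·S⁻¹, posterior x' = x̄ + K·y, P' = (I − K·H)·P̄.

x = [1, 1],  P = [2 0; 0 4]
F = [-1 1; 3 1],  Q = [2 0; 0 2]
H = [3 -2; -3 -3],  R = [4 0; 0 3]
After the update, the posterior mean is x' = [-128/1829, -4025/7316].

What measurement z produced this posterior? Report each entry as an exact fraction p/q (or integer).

x̄ = F·x = [0, 4]
P̄ = F·P·Fᵀ + Q = [8 -2; -2 24]
S = H·P̄·Hᵀ + R = [196 78; 78 255]
K = P̄·Hᵀ·S⁻¹ = [356/1829 -238/1829; -1437/7316 -727/3658]
x' − x̄ = [-128/1829, -33289/7316] = K·y
y = (KᵀK)⁻¹·Kᵀ·(x' − x̄) = [9, 14]
z = y + H·x̄ = [9, 14] + [-8, -12] = [1, 2]

z = [1, 2]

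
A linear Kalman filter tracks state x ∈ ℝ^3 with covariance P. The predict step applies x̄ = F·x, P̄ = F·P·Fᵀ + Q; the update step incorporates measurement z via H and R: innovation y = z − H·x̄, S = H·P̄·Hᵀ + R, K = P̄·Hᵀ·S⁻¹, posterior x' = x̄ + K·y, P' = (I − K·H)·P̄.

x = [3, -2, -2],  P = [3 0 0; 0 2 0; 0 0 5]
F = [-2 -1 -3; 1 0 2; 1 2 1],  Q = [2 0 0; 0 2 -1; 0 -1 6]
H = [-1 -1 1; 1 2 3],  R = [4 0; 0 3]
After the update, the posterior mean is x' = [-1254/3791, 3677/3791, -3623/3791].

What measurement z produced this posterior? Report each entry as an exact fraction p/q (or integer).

x̄ = F·x = [2, -1, -3]
P̄ = F·P·Fᵀ + Q = [61 -36 -25; -36 25 12; -25 12 22]
S = H·P̄·Hᵀ + R = [66 101; 101 212]
K = P̄·Hᵀ·S⁻¹ = [-1914/3791 -626/3791; -174/3791 977/3791; 855/3791 755/3791]
x' − x̄ = [-8836/3791, 7468/3791, 7750/3791] = K·y
y = (KᵀK)⁻¹·Kᵀ·(x' − x̄) = [2, 8]
z = y + H·x̄ = [2, 8] + [-4, -9] = [-2, -1]

z = [-2, -1]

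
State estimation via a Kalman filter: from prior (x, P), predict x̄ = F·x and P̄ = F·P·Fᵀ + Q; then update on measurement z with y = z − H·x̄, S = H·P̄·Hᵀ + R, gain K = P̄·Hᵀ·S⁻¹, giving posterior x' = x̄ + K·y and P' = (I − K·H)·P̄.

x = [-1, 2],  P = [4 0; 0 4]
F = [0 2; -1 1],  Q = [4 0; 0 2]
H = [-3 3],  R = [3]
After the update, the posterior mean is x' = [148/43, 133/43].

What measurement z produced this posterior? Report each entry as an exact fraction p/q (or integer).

z = [-1]

x̄ = F·x = [4, 3]
P̄ = F·P·Fᵀ + Q = [20 8; 8 10]
S = H·P̄·Hᵀ + R = [129]
K = P̄·Hᵀ·S⁻¹ = [-12/43; 2/43]
x' − x̄ = [-24/43, 4/43] = K·y
y = (KᵀK)⁻¹·Kᵀ·(x' − x̄) = [2]
z = y + H·x̄ = [2] + [-3] = [-1]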